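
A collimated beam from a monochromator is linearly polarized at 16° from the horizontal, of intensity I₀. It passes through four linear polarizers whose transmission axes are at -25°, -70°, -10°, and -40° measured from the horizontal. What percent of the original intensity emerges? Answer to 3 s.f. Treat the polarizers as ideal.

≈ 5.34%

I₁ = I₀ cos²(-25° − 16°) = I₀ cos²(41°) = 0.5696 I₀.
I₂ = I₁ cos²(-70° + 25°) = 0.5696 I₀ · cos²(45°) = 0.2848 I₀.
I₃ = I₂ cos²(-10° + 70°) = 0.2848 I₀ · cos²(60°) = 0.0712 I₀.
I₄ = I₃ cos²(-40° + 10°) = 0.0712 I₀ · cos²(30°) = 0.0534 I₀.
That is 5.34% of the incident intensity.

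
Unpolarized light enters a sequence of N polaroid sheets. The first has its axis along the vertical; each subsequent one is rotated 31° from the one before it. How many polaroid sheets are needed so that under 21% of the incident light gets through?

N = 4

First polarizer halves the unpolarized light: factor 1/2.
Each further stage multiplies by cos²(31°) = 0.7347.
After N polarizers: T = 0.5·0.7347^(N−1). Require T < 0.21 ⇒ N−1 > ln(0.21/0.5)/ln(0.7347) = 2.81, so N−1 ≥ 3 and N = 4.
Check: N=4 gives T = 0.1983 < 0.21; N=3 gives T = 0.2699.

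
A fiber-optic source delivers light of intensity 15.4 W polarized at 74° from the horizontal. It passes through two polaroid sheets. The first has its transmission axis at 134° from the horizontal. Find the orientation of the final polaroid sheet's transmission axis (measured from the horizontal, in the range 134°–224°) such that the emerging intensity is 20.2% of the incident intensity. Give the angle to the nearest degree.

θ ≈ 160°

I₁ = I₀ cos²(134° − 74°) = I₀ cos²(60°) = 0.25 I₀.
Need I₂/I₀ = 0.202, so cos²(θ − 134°) = 0.202 / 0.25 = 0.808.
θ − 134° = arccos(√0.808) = 26.0°, giving θ ≈ 134 + 26.0 = 160.0°.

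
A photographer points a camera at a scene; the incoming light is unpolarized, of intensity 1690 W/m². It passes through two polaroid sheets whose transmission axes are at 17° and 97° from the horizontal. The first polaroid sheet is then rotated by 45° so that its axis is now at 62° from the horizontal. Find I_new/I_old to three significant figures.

Before rotation:
Unpolarized light through the first polarizer → I₁ = ½ I₀, now polarized at 17°.
I₂ = I₁ cos²(97° − 17°) = 0.5 I₀ · cos²(80°) = 0.01508 I₀.
After rotation:
Unpolarized light through the first polarizer → I₁ = ½ I₀, now polarized at 62°.
I₂ = I₁ cos²(97° − 62°) = 0.5 I₀ · cos²(35°) = 0.3355 I₀.
Ratio = 0.3355 / 0.01508 = 22.25.

I_new/I_old ≈ 22.3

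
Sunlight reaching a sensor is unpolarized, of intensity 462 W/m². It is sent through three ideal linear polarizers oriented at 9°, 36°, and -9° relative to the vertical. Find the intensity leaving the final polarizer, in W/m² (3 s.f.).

Unpolarized light through the first polarizer → I₁ = 462 W/m²/2 = 231 W/m², polarized at 9°.
I₂ = I₁ · cos²(27°) = 231 · 0.7939 = 183.4 W/m².
I₃ = I₂ · cos²(45°) = 183.4 · 0.5 = 91.69 W/m².

I ≈ 91.7 W/m²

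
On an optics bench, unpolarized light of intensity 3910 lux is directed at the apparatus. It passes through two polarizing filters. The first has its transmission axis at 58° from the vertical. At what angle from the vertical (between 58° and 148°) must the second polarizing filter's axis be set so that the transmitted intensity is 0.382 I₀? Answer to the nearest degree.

θ ≈ 87°

Unpolarized light through the first polarizer → I₁ = ½ I₀, now polarized at 58°.
Need I₂/I₀ = 0.382, so cos²(θ − 58°) = 0.382 / 0.5 = 0.764.
θ − 58° = arccos(√0.764) = 29.1°, giving θ ≈ 58 + 29.1 = 87.1°.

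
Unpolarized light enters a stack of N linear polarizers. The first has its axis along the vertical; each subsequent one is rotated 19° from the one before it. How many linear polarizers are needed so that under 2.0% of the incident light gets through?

First polarizer halves the unpolarized light: factor 1/2.
Each further stage multiplies by cos²(19°) = 0.894.
After N polarizers: T = 0.5·0.894^(N−1). Require T < 0.020 ⇒ N−1 > ln(0.020/0.5)/ln(0.894) = 28.73, so N−1 ≥ 29 and N = 30.
Check: N=30 gives T = 0.0194 < 0.020; N=29 gives T = 0.0217.

N = 30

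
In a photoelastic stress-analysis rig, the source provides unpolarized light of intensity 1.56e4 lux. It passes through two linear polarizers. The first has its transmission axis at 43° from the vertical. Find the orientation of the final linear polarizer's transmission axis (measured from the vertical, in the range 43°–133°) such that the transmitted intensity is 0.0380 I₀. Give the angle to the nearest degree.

θ ≈ 117°

Unpolarized light through the first polarizer → I₁ = ½ I₀, now polarized at 43°.
Need I₂/I₀ = 0.038, so cos²(θ − 43°) = 0.038 / 0.5 = 0.076.
θ − 43° = arccos(√0.076) = 74.0°, giving θ ≈ 43 + 74.0 = 117.0°.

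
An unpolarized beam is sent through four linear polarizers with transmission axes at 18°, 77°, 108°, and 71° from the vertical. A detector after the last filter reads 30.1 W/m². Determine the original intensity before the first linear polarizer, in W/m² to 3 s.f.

I₀ ≈ 484 W/m²

Unpolarized light through the first polarizer → I₁ = ½ I₀, now polarized at 18°.
I₂ = I₁ cos²(77° − 18°) = 0.5 I₀ · cos²(59°) = 0.1326 I₀.
I₃ = I₂ cos²(108° − 77°) = 0.1326 I₀ · cos²(31°) = 0.09745 I₀.
I₄ = I₃ cos²(71° − 108°) = 0.09745 I₀ · cos²(37°) = 0.06216 I₀.
So 30.1 W/m² = 0.06216 I₀, giving I₀ = 30.1/0.06216 = 484.3 W/m².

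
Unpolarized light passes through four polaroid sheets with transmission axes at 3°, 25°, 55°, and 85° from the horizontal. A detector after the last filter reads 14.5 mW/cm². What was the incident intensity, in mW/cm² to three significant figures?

I₀ ≈ 60.0 mW/cm²

Unpolarized light through the first polarizer → I₁ = ½ I₀, now polarized at 3°.
I₂ = I₁ cos²(25° − 3°) = 0.5 I₀ · cos²(22°) = 0.4298 I₀.
I₃ = I₂ cos²(55° − 25°) = 0.4298 I₀ · cos²(30°) = 0.3224 I₀.
I₄ = I₃ cos²(85° − 55°) = 0.3224 I₀ · cos²(30°) = 0.2418 I₀.
So 14.5 mW/cm² = 0.2418 I₀, giving I₀ = 14.5/0.2418 = 59.97 mW/cm².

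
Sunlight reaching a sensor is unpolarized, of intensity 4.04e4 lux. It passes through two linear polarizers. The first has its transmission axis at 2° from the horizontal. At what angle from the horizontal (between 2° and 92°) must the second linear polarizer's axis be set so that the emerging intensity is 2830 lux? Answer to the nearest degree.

Unpolarized light through the first polarizer → I₁ = ½ I₀, now polarized at 2°.
Target fraction: 2830 / 4.04e4 lux = 0.07005 of I₀.
Need I₂/I₀ = 0.07005, so cos²(θ − 2°) = 0.07005 / 0.5 = 0.1401.
θ − 2° = arccos(√0.1401) = 68.0°, giving θ ≈ 2 + 68.0 = 70.0°.

θ ≈ 70°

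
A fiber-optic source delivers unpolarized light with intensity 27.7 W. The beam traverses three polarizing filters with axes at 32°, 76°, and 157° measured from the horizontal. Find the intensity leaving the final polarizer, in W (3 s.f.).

Unpolarized light through the first polarizer → I₁ = 27.7 W/2 = 13.85 W, polarized at 32°.
I₂ = I₁ · cos²(44°) = 13.85 · 0.5174 = 7.167 W.
I₃ = I₂ · cos²(81°) = 7.167 · 0.02447 = 0.1754 W.

I ≈ 0.175 W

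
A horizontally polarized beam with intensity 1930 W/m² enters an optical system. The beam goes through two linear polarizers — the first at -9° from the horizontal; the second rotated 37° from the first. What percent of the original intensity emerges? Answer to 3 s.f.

By Malus's law, I₁ = 1930 W/m² · cos²(9°) = 1883 W/m².
I₂ = I₁ · cos²(37°) = 1883 · 0.6378 = 1201 W/m².
That is 62.22% of the incident intensity.

≈ 62.2%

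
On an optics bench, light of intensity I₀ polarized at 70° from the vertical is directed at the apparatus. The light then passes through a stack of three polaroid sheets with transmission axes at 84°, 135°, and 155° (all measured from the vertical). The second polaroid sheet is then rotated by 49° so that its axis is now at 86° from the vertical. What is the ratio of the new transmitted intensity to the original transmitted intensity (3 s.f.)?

I_new/I_old ≈ 0.367

Before rotation:
By Malus's law, I₁ = I₀ cos²(84° − 70°) = I₀ cos²(14°) = 0.9415 I₀.
I₂ = I₁ cos²(135° − 84°) = 0.9415 I₀ · cos²(51°) = 0.3729 I₀.
I₃ = I₂ cos²(155° − 135°) = 0.3729 I₀ · cos²(20°) = 0.3292 I₀.
After rotation:
I₁ = I₀ cos²(84° − 70°) = I₀ cos²(14°) = 0.9415 I₀.
I₂ = I₁ cos²(86° − 84°) = 0.9415 I₀ · cos²(2°) = 0.9403 I₀.
I₃ = I₂ cos²(155° − 86°) = 0.9403 I₀ · cos²(69°) = 0.1208 I₀.
Ratio = 0.1208 / 0.3292 = 0.3668.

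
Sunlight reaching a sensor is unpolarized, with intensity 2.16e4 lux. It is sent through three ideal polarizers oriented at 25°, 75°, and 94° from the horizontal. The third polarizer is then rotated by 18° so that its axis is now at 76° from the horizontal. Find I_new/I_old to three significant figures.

Before rotation:
Unpolarized light through the first polarizer → I₁ = ½ I₀, now polarized at 25°.
I₂ = I₁ cos²(75° − 25°) = 0.5 I₀ · cos²(50°) = 0.2066 I₀.
I₃ = I₂ cos²(94° − 75°) = 0.2066 I₀ · cos²(19°) = 0.1847 I₀.
After rotation:
Unpolarized light through the first polarizer → I₁ = ½ I₀, now polarized at 25°.
I₂ = I₁ cos²(75° − 25°) = 0.5 I₀ · cos²(50°) = 0.2066 I₀.
I₃ = I₂ cos²(76° − 75°) = 0.2066 I₀ · cos²(1°) = 0.2065 I₀.
Ratio = 0.2065 / 0.1847 = 1.118.

I_new/I_old ≈ 1.12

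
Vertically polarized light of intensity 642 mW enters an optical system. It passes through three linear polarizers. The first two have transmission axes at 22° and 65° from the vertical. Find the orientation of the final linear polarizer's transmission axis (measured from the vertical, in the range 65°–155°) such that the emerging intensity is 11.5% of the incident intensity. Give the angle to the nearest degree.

θ ≈ 125°

I₁ = I₀ cos²(22° − 0°) = I₀ cos²(22°) = 0.8597 I₀.
I₂ = I₁ cos²(65° − 22°) = 0.8597 I₀ · cos²(43°) = 0.4598 I₀.
Need I₃/I₀ = 0.115, so cos²(θ − 65°) = 0.115 / 0.4598 = 0.2501.
θ − 65° = arccos(√0.2501) = 60.0°, giving θ ≈ 65 + 60.0 = 125.0°.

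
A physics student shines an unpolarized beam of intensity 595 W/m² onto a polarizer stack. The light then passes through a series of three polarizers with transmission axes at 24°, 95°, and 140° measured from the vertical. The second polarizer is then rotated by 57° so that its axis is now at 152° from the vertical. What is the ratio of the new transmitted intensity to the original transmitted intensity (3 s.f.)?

I_new/I_old ≈ 6.84

Before rotation:
Unpolarized light through the first polarizer → I₁ = ½ I₀, now polarized at 24°.
I₂ = I₁ cos²(95° − 24°) = 0.5 I₀ · cos²(71°) = 0.053 I₀.
I₃ = I₂ cos²(140° − 95°) = 0.053 I₀ · cos²(45°) = 0.0265 I₀.
After rotation:
Unpolarized light through the first polarizer → I₁ = ½ I₀, now polarized at 24°.
Angle between axes 1 and 2: 52°. I₂ = 0.5 I₀ · cos²(52°) = 0.1895 I₀.
I₃ = I₂ cos²(140° − 152°) = 0.1895 I₀ · cos²(12°) = 0.1813 I₀.
Ratio = 0.1813 / 0.0265 = 6.843.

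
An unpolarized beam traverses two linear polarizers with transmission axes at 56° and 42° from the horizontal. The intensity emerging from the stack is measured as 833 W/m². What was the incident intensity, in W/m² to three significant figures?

Unpolarized light through the first polarizer → I₁ = ½ I₀, now polarized at 56°.
I₂ = I₁ cos²(42° − 56°) = 0.5 I₀ · cos²(14°) = 0.4707 I₀.
So 833 W/m² = 0.4707 I₀, giving I₀ = 833/0.4707 = 1770 W/m².

I₀ ≈ 1770 W/m²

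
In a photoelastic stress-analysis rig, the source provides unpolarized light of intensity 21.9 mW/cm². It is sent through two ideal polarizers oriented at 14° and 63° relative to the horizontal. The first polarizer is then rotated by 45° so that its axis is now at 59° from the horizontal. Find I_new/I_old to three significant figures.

Before rotation:
Unpolarized light through the first polarizer → I₁ = ½ I₀, now polarized at 14°.
I₂ = I₁ cos²(63° − 14°) = 0.5 I₀ · cos²(49°) = 0.2152 I₀.
After rotation:
Unpolarized light through the first polarizer → I₁ = ½ I₀, now polarized at 59°.
I₂ = I₁ cos²(63° − 59°) = 0.5 I₀ · cos²(4°) = 0.4976 I₀.
Ratio = 0.4976 / 0.2152 = 2.312.

I_new/I_old ≈ 2.31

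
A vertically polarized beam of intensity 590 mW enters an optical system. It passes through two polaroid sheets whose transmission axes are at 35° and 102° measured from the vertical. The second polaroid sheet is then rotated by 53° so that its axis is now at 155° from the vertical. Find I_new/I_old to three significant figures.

Before rotation:
By Malus's law, I₁ = I₀ cos²(35° − 0°) = I₀ cos²(35°) = 0.671 I₀.
I₂ = I₁ cos²(102° − 35°) = 0.671 I₀ · cos²(67°) = 0.1024 I₀.
After rotation:
I₁ = I₀ cos²(35° − 0°) = I₀ cos²(35°) = 0.671 I₀.
Angle between axes 1 and 2: 60°. I₂ = 0.671 I₀ · cos²(60°) = 0.1678 I₀.
Ratio = 0.1678 / 0.1024 = 1.638.

I_new/I_old ≈ 1.64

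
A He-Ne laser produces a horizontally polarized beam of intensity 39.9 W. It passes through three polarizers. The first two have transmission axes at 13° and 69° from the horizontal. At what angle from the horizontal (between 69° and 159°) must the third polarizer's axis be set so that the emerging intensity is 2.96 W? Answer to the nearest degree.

By Malus's law, I₁ = I₀ cos²(13° − 0°) = I₀ cos²(13°) = 0.9494 I₀.
I₂ = I₁ cos²(69° − 13°) = 0.9494 I₀ · cos²(56°) = 0.2969 I₀.
Target fraction: 2.96 / 39.9 W = 0.07419 of I₀.
Need I₃/I₀ = 0.07419, so cos²(θ − 69°) = 0.07419 / 0.2969 = 0.2499.
θ − 69° = arccos(√0.2499) = 60.0°, giving θ ≈ 69 + 60.0 = 129.0°.

θ ≈ 129°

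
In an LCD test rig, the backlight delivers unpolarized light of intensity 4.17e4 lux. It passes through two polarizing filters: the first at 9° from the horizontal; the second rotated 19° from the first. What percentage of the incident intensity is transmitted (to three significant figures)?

≈ 44.7%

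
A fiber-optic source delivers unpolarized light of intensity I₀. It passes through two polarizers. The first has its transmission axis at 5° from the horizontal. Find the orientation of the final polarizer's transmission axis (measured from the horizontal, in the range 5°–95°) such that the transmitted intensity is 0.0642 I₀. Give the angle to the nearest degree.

Unpolarized light through the first polarizer → I₁ = ½ I₀, now polarized at 5°.
Need I₂/I₀ = 0.0642, so cos²(θ − 5°) = 0.0642 / 0.5 = 0.1284.
θ − 5° = arccos(√0.1284) = 69.0°, giving θ ≈ 5 + 69.0 = 74.0°.

θ ≈ 74°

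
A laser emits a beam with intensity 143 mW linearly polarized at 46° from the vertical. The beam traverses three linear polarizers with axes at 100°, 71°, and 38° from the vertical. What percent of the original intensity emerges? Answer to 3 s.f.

I₁ = 143 mW · cos²(54°) = 49.41 mW.
I₂ = I₁ · cos²(29°) = 49.41 · 0.765 = 37.79 mW.
I₃ = I₂ · cos²(33°) = 37.79 · 0.7034 = 26.58 mW.
That is 18.59% of the incident intensity.

≈ 18.6%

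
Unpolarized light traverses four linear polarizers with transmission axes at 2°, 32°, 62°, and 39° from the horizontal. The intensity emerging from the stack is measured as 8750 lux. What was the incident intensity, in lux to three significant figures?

I₀ ≈ 3.67e4 lux

Unpolarized light through the first polarizer → I₁ = ½ I₀, now polarized at 2°.
I₂ = I₁ cos²(32° − 2°) = 0.5 I₀ · cos²(30°) = 0.375 I₀.
I₃ = I₂ cos²(62° − 32°) = 0.375 I₀ · cos²(30°) = 0.2813 I₀.
I₄ = I₃ cos²(39° − 62°) = 0.2813 I₀ · cos²(23°) = 0.2383 I₀.
So 8750 lux = 0.2383 I₀, giving I₀ = 8750/0.2383 = 3.672e+04 lux.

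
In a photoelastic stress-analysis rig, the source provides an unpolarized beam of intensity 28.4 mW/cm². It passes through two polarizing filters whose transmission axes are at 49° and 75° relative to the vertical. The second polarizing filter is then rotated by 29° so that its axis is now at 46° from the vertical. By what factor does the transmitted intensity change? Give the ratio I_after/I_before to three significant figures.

Before rotation:
Unpolarized light through the first polarizer → I₁ = ½ I₀, now polarized at 49°.
I₂ = I₁ cos²(75° − 49°) = 0.5 I₀ · cos²(26°) = 0.4039 I₀.
After rotation:
Unpolarized light through the first polarizer → I₁ = ½ I₀, now polarized at 49°.
I₂ = I₁ cos²(46° − 49°) = 0.5 I₀ · cos²(3°) = 0.4986 I₀.
Ratio = 0.4986 / 0.4039 = 1.234.

I_new/I_old ≈ 1.23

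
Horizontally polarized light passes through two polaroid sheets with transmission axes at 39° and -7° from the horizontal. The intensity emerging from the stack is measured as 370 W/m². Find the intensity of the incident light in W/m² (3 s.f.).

I₁ = I₀ cos²(39° − 0°) = I₀ cos²(39°) = 0.604 I₀.
I₂ = I₁ cos²(-7° − 39°) = 0.604 I₀ · cos²(46°) = 0.2914 I₀.
So 370 W/m² = 0.2914 I₀, giving I₀ = 370/0.2914 = 1270 W/m².

I₀ ≈ 1270 W/m²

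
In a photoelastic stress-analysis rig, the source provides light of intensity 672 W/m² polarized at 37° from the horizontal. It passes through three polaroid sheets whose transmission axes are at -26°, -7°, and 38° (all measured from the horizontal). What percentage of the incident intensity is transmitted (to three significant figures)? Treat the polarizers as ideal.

I₁ = 672 W/m² · cos²(63°) = 138.5 W/m².
I₂ = I₁ · cos²(19°) = 138.5 · 0.894 = 123.8 W/m².
I₃ = I₂ · cos²(45°) = 123.8 · 0.5 = 61.91 W/m².
That is 9.213% of the incident intensity.

≈ 9.21%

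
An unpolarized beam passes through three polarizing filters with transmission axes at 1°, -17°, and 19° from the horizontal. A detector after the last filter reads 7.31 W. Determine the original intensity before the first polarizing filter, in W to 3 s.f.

I₀ ≈ 24.7 W

Unpolarized light through the first polarizer → I₁ = ½ I₀, now polarized at 1°.
I₂ = I₁ cos²(-17° − 1°) = 0.5 I₀ · cos²(18°) = 0.4523 I₀.
I₃ = I₂ cos²(19° + 17°) = 0.4523 I₀ · cos²(36°) = 0.296 I₀.
So 7.31 W = 0.296 I₀, giving I₀ = 7.31/0.296 = 24.7 W.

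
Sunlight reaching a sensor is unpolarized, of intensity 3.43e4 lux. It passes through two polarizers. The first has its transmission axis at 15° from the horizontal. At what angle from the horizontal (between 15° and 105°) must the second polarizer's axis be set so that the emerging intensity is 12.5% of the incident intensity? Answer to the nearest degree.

θ ≈ 75°

Unpolarized light through the first polarizer → I₁ = ½ I₀, now polarized at 15°.
Need I₂/I₀ = 0.125, so cos²(θ − 15°) = 0.125 / 0.5 = 0.25.
θ − 15° = arccos(√0.25) = 60.0°, giving θ ≈ 15 + 60.0 = 75.0°.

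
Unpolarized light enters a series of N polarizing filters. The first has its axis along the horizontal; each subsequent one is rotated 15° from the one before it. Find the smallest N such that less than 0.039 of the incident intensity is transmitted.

First polarizer halves the unpolarized light: factor 1/2.
Each further stage multiplies by cos²(15°) = 0.933.
After N polarizers: T = 0.5·0.933^(N−1). Require T < 0.039 ⇒ N−1 > ln(0.039/0.5)/ln(0.933) = 36.79, so N−1 ≥ 37 and N = 38.
Check: N=38 gives T = 0.03844 < 0.039; N=37 gives T = 0.0412.

N = 38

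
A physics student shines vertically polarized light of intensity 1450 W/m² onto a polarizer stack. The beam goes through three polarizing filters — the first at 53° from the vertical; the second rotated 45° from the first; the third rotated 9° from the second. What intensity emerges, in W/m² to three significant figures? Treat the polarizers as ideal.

I ≈ 256 W/m²

By Malus's law, I₁ = 1450 W/m² · cos²(53°) = 525.2 W/m².
I₂ = I₁ · cos²(45°) = 525.2 · 0.5 = 262.6 W/m².
I₃ = I₂ · cos²(9°) = 262.6 · 0.9755 = 256.2 W/m².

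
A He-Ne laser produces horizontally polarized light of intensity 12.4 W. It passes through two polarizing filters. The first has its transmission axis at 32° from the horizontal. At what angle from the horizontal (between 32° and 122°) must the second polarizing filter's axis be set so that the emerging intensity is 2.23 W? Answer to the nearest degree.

I₁ = I₀ cos²(32° − 0°) = I₀ cos²(32°) = 0.7192 I₀.
Target fraction: 2.23 / 12.4 W = 0.1798 of I₀.
Need I₂/I₀ = 0.1798, so cos²(θ − 32°) = 0.1798 / 0.7192 = 0.2501.
θ − 32° = arccos(√0.2501) = 60.0°, giving θ ≈ 32 + 60.0 = 92.0°.

θ ≈ 92°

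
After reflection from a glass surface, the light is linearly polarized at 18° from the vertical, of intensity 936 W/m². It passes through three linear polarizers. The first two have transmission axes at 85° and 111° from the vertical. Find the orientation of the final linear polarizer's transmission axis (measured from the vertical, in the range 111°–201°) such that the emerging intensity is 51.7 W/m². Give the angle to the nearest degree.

By Malus's law, I₁ = I₀ cos²(85° − 18°) = I₀ cos²(67°) = 0.1527 I₀.
I₂ = I₁ cos²(111° − 85°) = 0.1527 I₀ · cos²(26°) = 0.1233 I₀.
Target fraction: 51.7 / 936 W/m² = 0.05524 of I₀.
Need I₃/I₀ = 0.05524, so cos²(θ − 111°) = 0.05524 / 0.1233 = 0.4479.
θ − 111° = arccos(√0.4479) = 48.0°, giving θ ≈ 111 + 48.0 = 159.0°.

θ ≈ 159°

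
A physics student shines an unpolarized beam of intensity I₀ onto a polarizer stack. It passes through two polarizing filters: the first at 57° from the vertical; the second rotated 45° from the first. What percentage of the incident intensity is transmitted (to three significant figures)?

≈ 25.0%

Unpolarized light through the first polarizer → I₁ = ½ I₀, now polarized at 57°.
I₂ = I₁ cos²(45°) = 0.5 · 0.5 I₀ = 0.25 I₀.
That is 25% of the incident intensity.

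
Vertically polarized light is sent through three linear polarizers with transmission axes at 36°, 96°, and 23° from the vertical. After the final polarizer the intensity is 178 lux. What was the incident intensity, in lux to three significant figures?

I₁ = I₀ cos²(36° − 0°) = I₀ cos²(36°) = 0.6545 I₀.
I₂ = I₁ cos²(96° − 36°) = 0.6545 I₀ · cos²(60°) = 0.1636 I₀.
I₃ = I₂ cos²(23° − 96°) = 0.1636 I₀ · cos²(73°) = 0.01399 I₀.
So 178 lux = 0.01399 I₀, giving I₀ = 178/0.01399 = 1.273e+04 lux.

I₀ ≈ 1.27e4 lux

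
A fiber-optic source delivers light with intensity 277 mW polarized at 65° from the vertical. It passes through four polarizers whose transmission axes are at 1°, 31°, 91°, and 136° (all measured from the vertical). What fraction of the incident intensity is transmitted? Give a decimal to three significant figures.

I/I₀ ≈ 0.0180

I₁ = 277 mW · cos²(64°) = 53.23 mW.
I₂ = I₁ · cos²(30°) = 53.23 · 0.75 = 39.92 mW.
I₃ = I₂ · cos²(60°) = 39.92 · 0.25 = 9.981 mW.
I₄ = I₃ · cos²(45°) = 9.981 · 0.5 = 4.99 mW.
Transmitted fraction = 0.01802.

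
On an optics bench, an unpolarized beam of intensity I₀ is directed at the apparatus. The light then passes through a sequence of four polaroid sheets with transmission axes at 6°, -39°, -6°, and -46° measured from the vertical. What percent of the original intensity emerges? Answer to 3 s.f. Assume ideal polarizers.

≈ 10.3%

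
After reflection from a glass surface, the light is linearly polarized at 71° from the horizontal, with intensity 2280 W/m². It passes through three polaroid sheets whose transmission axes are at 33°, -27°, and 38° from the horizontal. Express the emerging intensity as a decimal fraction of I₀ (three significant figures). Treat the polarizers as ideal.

I/I₀ ≈ 0.0277

By Malus's law, I₁ = 2280 W/m² · cos²(38°) = 1416 W/m².
I₂ = I₁ · cos²(60°) = 1416 · 0.25 = 353.9 W/m².
I₃ = I₂ · cos²(65°) = 353.9 · 0.1786 = 63.22 W/m².
Transmitted fraction = 0.02773.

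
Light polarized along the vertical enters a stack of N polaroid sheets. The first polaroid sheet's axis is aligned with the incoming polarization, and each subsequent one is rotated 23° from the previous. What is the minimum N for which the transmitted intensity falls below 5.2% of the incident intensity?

N = 19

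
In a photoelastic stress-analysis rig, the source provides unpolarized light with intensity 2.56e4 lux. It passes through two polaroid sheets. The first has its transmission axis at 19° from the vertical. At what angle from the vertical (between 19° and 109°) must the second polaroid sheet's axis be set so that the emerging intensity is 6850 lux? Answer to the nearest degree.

θ ≈ 62°

Unpolarized light through the first polarizer → I₁ = ½ I₀, now polarized at 19°.
Target fraction: 6850 / 2.56e4 lux = 0.2676 of I₀.
Need I₂/I₀ = 0.2676, so cos²(θ − 19°) = 0.2676 / 0.5 = 0.5352.
θ − 19° = arccos(√0.5352) = 43.0°, giving θ ≈ 19 + 43.0 = 62.0°.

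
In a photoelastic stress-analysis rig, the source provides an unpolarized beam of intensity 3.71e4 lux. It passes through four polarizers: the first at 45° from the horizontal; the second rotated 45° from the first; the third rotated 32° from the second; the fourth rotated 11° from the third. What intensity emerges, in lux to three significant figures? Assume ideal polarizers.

Unpolarized light through the first polarizer → I₁ = 3.71e4 lux/2 = 1.855e+04 lux, polarized at 45°.
I₂ = I₁ · cos²(45°) = 1.855e+04 · 0.5 = 9275 lux.
I₃ = I₂ · cos²(32°) = 9275 · 0.7192 = 6670 lux.
I₄ = I₃ · cos²(11°) = 6670 · 0.9636 = 6428 lux.

I ≈ 6430 lux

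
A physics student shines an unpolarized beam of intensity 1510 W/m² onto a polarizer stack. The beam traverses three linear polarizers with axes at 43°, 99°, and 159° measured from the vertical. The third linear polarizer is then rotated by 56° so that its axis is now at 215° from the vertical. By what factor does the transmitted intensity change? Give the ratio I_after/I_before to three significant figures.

I_new/I_old ≈ 0.769

Before rotation:
Unpolarized light through the first polarizer → I₁ = ½ I₀, now polarized at 43°.
I₂ = I₁ cos²(99° − 43°) = 0.5 I₀ · cos²(56°) = 0.1563 I₀.
I₃ = I₂ cos²(159° − 99°) = 0.1563 I₀ · cos²(60°) = 0.03909 I₀.
After rotation:
Unpolarized light through the first polarizer → I₁ = ½ I₀, now polarized at 43°.
I₂ = I₁ cos²(99° − 43°) = 0.5 I₀ · cos²(56°) = 0.1563 I₀.
Angle between axes 2 and 3: 64°. I₃ = 0.1563 I₀ · cos²(64°) = 0.03005 I₀.
Ratio = 0.03005 / 0.03909 = 0.7687.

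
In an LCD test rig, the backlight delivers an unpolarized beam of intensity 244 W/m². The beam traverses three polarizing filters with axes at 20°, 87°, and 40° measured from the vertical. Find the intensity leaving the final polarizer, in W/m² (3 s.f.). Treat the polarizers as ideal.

I ≈ 8.66 W/m²

Unpolarized light through the first polarizer → I₁ = 244 W/m²/2 = 122 W/m², polarized at 20°.
I₂ = I₁ · cos²(67°) = 122 · 0.1527 = 18.63 W/m².
I₃ = I₂ · cos²(47°) = 18.63 · 0.4651 = 8.663 W/m².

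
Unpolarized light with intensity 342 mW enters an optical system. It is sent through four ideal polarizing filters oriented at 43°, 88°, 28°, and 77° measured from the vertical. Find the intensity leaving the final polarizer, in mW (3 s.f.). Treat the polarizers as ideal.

I ≈ 9.20 mW

Unpolarized light through the first polarizer → I₁ = 342 mW/2 = 171 mW, polarized at 43°.
I₂ = I₁ · cos²(45°) = 171 · 0.5 = 85.5 mW.
I₃ = I₂ · cos²(60°) = 85.5 · 0.25 = 21.38 mW.
I₄ = I₃ · cos²(49°) = 21.38 · 0.4304 = 9.2 mW.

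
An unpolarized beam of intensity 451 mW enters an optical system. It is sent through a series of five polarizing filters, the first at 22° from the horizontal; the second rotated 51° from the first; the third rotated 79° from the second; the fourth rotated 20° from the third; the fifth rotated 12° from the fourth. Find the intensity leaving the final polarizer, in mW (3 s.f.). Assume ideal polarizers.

Unpolarized light through the first polarizer → I₁ = 451 mW/2 = 225.5 mW, polarized at 22°.
I₂ = I₁ · cos²(51°) = 225.5 · 0.396 = 89.31 mW.
I₃ = I₂ · cos²(79°) = 89.31 · 0.03641 = 3.252 mW.
I₄ = I₃ · cos²(20°) = 3.252 · 0.883 = 2.871 mW.
I₅ = I₄ · cos²(12°) = 2.871 · 0.9568 = 2.747 mW.

I ≈ 2.75 mW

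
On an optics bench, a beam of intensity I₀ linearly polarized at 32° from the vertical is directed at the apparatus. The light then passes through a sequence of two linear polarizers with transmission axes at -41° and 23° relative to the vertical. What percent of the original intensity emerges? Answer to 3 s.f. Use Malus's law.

≈ 1.64%

By Malus's law, I₁ = I₀ cos²(-41° − 32°) = I₀ cos²(73°) = 0.08548 I₀.
I₂ = I₁ cos²(23° + 41°) = 0.08548 I₀ · cos²(64°) = 0.01643 I₀.
That is 1.643% of the incident intensity.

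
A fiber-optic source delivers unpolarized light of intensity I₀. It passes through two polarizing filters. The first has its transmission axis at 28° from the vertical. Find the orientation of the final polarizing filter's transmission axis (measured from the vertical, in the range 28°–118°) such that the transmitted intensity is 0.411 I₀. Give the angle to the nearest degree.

Unpolarized light through the first polarizer → I₁ = ½ I₀, now polarized at 28°.
Need I₂/I₀ = 0.411, so cos²(θ − 28°) = 0.411 / 0.5 = 0.822.
θ − 28° = arccos(√0.822) = 25.0°, giving θ ≈ 28 + 25.0 = 53.0°.

θ ≈ 53°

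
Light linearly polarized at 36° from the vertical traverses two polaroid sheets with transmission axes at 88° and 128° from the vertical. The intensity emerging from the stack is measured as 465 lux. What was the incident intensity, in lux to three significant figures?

I₀ ≈ 2090 lux

By Malus's law, I₁ = I₀ cos²(88° − 36°) = I₀ cos²(52°) = 0.379 I₀.
I₂ = I₁ cos²(128° − 88°) = 0.379 I₀ · cos²(40°) = 0.2224 I₀.
So 465 lux = 0.2224 I₀, giving I₀ = 465/0.2224 = 2091 lux.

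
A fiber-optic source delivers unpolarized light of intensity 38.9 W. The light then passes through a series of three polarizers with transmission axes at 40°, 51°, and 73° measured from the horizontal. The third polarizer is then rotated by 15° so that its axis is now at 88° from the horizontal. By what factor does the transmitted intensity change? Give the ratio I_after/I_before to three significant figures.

Before rotation:
Unpolarized light through the first polarizer → I₁ = ½ I₀, now polarized at 40°.
I₂ = I₁ cos²(51° − 40°) = 0.5 I₀ · cos²(11°) = 0.4818 I₀.
I₃ = I₂ cos²(73° − 51°) = 0.4818 I₀ · cos²(22°) = 0.4142 I₀.
After rotation:
Unpolarized light through the first polarizer → I₁ = ½ I₀, now polarized at 40°.
I₂ = I₁ cos²(51° − 40°) = 0.5 I₀ · cos²(11°) = 0.4818 I₀.
I₃ = I₂ cos²(88° − 51°) = 0.4818 I₀ · cos²(37°) = 0.3073 I₀.
Ratio = 0.3073 / 0.4142 = 0.7419.

I_new/I_old ≈ 0.742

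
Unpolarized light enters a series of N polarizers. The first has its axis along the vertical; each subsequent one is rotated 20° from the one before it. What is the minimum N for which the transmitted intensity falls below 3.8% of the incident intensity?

N = 22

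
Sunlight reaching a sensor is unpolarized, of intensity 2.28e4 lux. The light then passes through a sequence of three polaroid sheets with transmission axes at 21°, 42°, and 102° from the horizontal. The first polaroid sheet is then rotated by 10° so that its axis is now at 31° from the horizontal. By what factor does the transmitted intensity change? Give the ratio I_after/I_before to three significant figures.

I_new/I_old ≈ 1.11

Before rotation:
Unpolarized light through the first polarizer → I₁ = ½ I₀, now polarized at 21°.
I₂ = I₁ cos²(42° − 21°) = 0.5 I₀ · cos²(21°) = 0.4358 I₀.
I₃ = I₂ cos²(102° − 42°) = 0.4358 I₀ · cos²(60°) = 0.1089 I₀.
After rotation:
Unpolarized light through the first polarizer → I₁ = ½ I₀, now polarized at 31°.
I₂ = I₁ cos²(42° − 31°) = 0.5 I₀ · cos²(11°) = 0.4818 I₀.
I₃ = I₂ cos²(102° − 42°) = 0.4818 I₀ · cos²(60°) = 0.1204 I₀.
Ratio = 0.1204 / 0.1089 = 1.106.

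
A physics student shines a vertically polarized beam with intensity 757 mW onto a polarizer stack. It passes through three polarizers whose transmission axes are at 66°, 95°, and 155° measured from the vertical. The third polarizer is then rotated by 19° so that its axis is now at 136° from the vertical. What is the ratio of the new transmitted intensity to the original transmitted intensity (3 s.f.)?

I_new/I_old ≈ 2.28

Before rotation:
By Malus's law, I₁ = I₀ cos²(66° − 0°) = I₀ cos²(66°) = 0.1654 I₀.
I₂ = I₁ cos²(95° − 66°) = 0.1654 I₀ · cos²(29°) = 0.1266 I₀.
I₃ = I₂ cos²(155° − 95°) = 0.1266 I₀ · cos²(60°) = 0.03164 I₀.
After rotation:
I₁ = I₀ cos²(66° − 0°) = I₀ cos²(66°) = 0.1654 I₀.
I₂ = I₁ cos²(95° − 66°) = 0.1654 I₀ · cos²(29°) = 0.1266 I₀.
I₃ = I₂ cos²(136° − 95°) = 0.1266 I₀ · cos²(41°) = 0.07208 I₀.
Ratio = 0.07208 / 0.03164 = 2.278.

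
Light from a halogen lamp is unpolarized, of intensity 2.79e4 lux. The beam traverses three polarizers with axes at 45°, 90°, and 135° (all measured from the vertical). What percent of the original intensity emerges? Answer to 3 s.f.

≈ 12.5%

Unpolarized light through the first polarizer → I₁ = 2.79e4 lux/2 = 1.395e+04 lux, polarized at 45°.
I₂ = I₁ · cos²(45°) = 1.395e+04 · 0.5 = 6975 lux.
I₃ = I₂ · cos²(45°) = 6975 · 0.5 = 3488 lux.
That is 12.5% of the incident intensity.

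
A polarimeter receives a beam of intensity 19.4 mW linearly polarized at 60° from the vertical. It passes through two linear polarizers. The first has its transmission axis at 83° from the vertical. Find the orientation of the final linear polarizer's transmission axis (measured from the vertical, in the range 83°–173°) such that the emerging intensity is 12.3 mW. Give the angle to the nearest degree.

I₁ = I₀ cos²(83° − 60°) = I₀ cos²(23°) = 0.8473 I₀.
Target fraction: 12.3 / 19.4 mW = 0.634 of I₀.
Need I₂/I₀ = 0.634, so cos²(θ − 83°) = 0.634 / 0.8473 = 0.7483.
θ − 83° = arccos(√0.7483) = 30.1°, giving θ ≈ 83 + 30.1 = 113.1°.

θ ≈ 113°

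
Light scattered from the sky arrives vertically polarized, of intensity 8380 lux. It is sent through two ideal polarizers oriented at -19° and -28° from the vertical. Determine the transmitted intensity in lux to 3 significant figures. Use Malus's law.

By Malus's law, I₁ = 8380 lux · cos²(19°) = 7492 lux.
I₂ = I₁ · cos²(9°) = 7492 · 0.9755 = 7308 lux.

I ≈ 7310 lux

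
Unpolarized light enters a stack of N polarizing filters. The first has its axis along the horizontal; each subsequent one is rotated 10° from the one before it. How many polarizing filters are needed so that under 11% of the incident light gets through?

First polarizer halves the unpolarized light: factor 1/2.
Each further stage multiplies by cos²(10°) = 0.9698.
After N polarizers: T = 0.5·0.9698^(N−1). Require T < 0.11 ⇒ N−1 > ln(0.11/0.5)/ln(0.9698) = 49.45, so N−1 ≥ 50 and N = 51.
Check: N=51 gives T = 0.1082 < 0.11; N=50 gives T = 0.1115.

N = 51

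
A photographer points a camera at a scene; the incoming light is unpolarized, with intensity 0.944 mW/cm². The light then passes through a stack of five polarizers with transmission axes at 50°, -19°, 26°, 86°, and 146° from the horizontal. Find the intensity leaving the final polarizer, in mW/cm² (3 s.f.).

Unpolarized light through the first polarizer → I₁ = 0.944 mW/cm²/2 = 0.472 mW/cm², polarized at 50°.
I₂ = I₁ · cos²(69°) = 0.472 · 0.1284 = 0.06062 mW/cm².
I₃ = I₂ · cos²(45°) = 0.06062 · 0.5 = 0.03031 mW/cm².
I₄ = I₃ · cos²(60°) = 0.03031 · 0.25 = 0.007577 mW/cm².
I₅ = I₄ · cos²(60°) = 0.007577 · 0.25 = 0.001894 mW/cm².

I ≈ 0.00189 mW/cm²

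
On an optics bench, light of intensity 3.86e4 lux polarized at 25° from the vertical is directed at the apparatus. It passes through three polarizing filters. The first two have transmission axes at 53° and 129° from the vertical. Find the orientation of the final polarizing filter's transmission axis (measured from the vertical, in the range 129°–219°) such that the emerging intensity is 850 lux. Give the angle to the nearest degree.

By Malus's law, I₁ = I₀ cos²(53° − 25°) = I₀ cos²(28°) = 0.7796 I₀.
I₂ = I₁ cos²(129° − 53°) = 0.7796 I₀ · cos²(76°) = 0.04563 I₀.
Target fraction: 850 / 3.86e4 lux = 0.02202 of I₀.
Need I₃/I₀ = 0.02202, so cos²(θ − 129°) = 0.02202 / 0.04563 = 0.4826.
θ − 129° = arccos(√0.4826) = 46.0°, giving θ ≈ 129 + 46.0 = 175.0°.

θ ≈ 175°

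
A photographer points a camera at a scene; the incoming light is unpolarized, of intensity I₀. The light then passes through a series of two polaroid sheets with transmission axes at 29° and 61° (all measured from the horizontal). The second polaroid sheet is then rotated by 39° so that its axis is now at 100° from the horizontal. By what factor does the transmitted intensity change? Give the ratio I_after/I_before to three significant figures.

Before rotation:
Unpolarized light through the first polarizer → I₁ = ½ I₀, now polarized at 29°.
I₂ = I₁ cos²(61° − 29°) = 0.5 I₀ · cos²(32°) = 0.3596 I₀.
After rotation:
Unpolarized light through the first polarizer → I₁ = ½ I₀, now polarized at 29°.
I₂ = I₁ cos²(100° − 29°) = 0.5 I₀ · cos²(71°) = 0.053 I₀.
Ratio = 0.053 / 0.3596 = 0.1474.

I_new/I_old ≈ 0.147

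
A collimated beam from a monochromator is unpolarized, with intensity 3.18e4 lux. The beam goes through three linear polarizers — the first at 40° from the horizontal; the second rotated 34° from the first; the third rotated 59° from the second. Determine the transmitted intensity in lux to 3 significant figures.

Unpolarized light through the first polarizer → I₁ = 3.18e4 lux/2 = 1.59e+04 lux, polarized at 40°.
I₂ = I₁ · cos²(34°) = 1.59e+04 · 0.6873 = 1.093e+04 lux.
I₃ = I₂ · cos²(59°) = 1.093e+04 · 0.2653 = 2899 lux.

I ≈ 2900 lux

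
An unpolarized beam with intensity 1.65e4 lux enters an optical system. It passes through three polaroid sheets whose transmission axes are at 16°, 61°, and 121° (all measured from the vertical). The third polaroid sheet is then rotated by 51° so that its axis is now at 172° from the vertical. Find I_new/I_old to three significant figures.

I_new/I_old ≈ 0.514

Before rotation:
Unpolarized light through the first polarizer → I₁ = ½ I₀, now polarized at 16°.
I₂ = I₁ cos²(61° − 16°) = 0.5 I₀ · cos²(45°) = 0.25 I₀.
I₃ = I₂ cos²(121° − 61°) = 0.25 I₀ · cos²(60°) = 0.0625 I₀.
After rotation:
Unpolarized light through the first polarizer → I₁ = ½ I₀, now polarized at 16°.
I₂ = I₁ cos²(61° − 16°) = 0.5 I₀ · cos²(45°) = 0.25 I₀.
Angle between axes 2 and 3: 69°. I₃ = 0.25 I₀ · cos²(69°) = 0.03211 I₀.
Ratio = 0.03211 / 0.0625 = 0.5137.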